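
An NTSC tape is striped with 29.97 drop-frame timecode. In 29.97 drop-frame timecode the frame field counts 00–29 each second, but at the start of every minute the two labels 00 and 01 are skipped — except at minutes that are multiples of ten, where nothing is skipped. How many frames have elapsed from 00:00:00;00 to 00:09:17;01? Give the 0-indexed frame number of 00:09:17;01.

Complete 10-minute blocks: 0, each 17982 frames → 0.
Remaining 9 whole minutes in the current block: 1800 + 8 × 1798 = 16184 frames.
Within the current minute: 17 × 30 + 1 − 2 = 509 (labels ;00/;01 skipped at this minute). Total = 0 + 16184 + 509 = 16693.

16693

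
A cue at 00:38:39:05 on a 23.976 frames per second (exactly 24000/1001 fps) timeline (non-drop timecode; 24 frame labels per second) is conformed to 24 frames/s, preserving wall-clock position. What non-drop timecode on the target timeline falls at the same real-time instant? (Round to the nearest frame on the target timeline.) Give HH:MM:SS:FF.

00:38:41:13

Source frame index: (0×3600 + 38×60 + 39) × 24 + 5 = 55661.
Real time: 55661 / (24000/1001) = 55716661/24000 s.
Target frame: (55716661/24000) × (24) = 55716661/1000 ≈ 55716.661 → 55717.
At 24 labels/s: frame 55717 → 00:38:41:13.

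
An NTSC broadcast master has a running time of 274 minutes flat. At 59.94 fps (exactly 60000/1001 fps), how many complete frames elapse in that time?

274 min = 16440 s.
Frames = 16440 × 60000/1001 = 986400000/1001 ≈ 985414.5854.
Complete frames: 985414.

985414 frames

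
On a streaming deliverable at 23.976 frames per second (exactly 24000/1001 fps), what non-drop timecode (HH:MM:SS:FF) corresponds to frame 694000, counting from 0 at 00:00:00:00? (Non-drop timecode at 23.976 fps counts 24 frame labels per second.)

08:01:56:16

694000 ÷ 24 = 28916 full seconds, remainder 16 frames.
28916 s = 8 h 1 min 56 s.
Timecode: 08:01:56:16.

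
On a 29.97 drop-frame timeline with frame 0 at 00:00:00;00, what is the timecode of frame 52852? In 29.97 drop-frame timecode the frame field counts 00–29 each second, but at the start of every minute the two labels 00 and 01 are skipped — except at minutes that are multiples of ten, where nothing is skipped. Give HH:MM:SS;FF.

Each 10-minute DF block holds 10 × 60 × 30 − 9 × 2 = 17982 frames. 52852 ÷ 17982 → 2 full blocks, remainder 16888.
Within the partial block the first minute is 1800 frames and each further minute 1798, so 9 further minute boundaries passed. Total skipped labels = 18 × 2 + 2 × 9 = 54.
Non-drop label index = 52852 + 54 = 52906; at 30 labels/s that is 00:29:23:16, i.e. DF 00:29:23;16.

00:29:23;16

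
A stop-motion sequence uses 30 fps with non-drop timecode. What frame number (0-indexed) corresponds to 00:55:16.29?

Total seconds to the label: (0 × 3600 + 55 × 60 + 16) = 3316.
Frame index = 3316 × 30 + 29 = 99509.

frame 99509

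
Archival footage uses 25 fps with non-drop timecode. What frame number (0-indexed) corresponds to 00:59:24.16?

Total seconds to the label: (0 × 3600 + 59 × 60 + 24) = 3564.
Frame index = 3564 × 25 + 16 = 89116.

89116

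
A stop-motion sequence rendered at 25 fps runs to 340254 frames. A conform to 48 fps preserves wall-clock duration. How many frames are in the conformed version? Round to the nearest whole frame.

653288 frames

Frames at target rate = 340254 × (48) / (25) = 16332192/25 ≈ 653287.680.
Nearest whole frame: 653288.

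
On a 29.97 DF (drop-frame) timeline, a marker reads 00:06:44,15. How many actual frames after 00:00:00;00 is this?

As if non-drop at 30 labels/s: (0 × 3600 + 6 × 60 + 44) × 30 + 15 = 12135.
Minute boundaries passed: 6; those not divisible by 10: 6 − 0 = 6; dropped labels = 2 × 6 = 12.
Actual frame index = 12135 − 12 = 12123.

12123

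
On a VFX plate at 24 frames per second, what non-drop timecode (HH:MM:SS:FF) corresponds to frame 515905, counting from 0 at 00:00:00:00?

515905 ÷ 24 = 21496 full seconds, remainder 1 frame.
21496 s = 5 h 58 min 16 s.
Timecode: 05:58:16:01.

05:58:16:01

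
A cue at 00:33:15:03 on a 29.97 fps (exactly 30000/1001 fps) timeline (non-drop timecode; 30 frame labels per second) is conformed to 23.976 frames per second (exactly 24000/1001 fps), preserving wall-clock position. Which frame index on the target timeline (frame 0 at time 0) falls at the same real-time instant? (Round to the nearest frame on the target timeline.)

frame 47882

Source frame index: (0×3600 + 33×60 + 15) × 30 + 3 = 59853.
Real time: 59853 / (30000/1001) = 19970951/10000 s.
Target frame: (19970951/10000) × (24000/1001) = 239412/5 ≈ 47882.400 → 47882.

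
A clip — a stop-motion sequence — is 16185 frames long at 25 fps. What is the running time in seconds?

Running time = 16185 / (25) = 647.4 s.

647.4 seconds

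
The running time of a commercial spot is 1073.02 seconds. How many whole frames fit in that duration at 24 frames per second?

25752 frames

Frames = 1073.02 × 24 = 643812/25 ≈ 25752.4800.
Complete frames: 25752.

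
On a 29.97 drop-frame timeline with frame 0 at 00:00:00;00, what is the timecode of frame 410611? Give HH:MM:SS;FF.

Each 10-minute DF block holds 10 × 60 × 30 − 9 × 2 = 17982 frames. 410611 ÷ 17982 → 22 full blocks, remainder 15007.
Within the partial block the first minute is 1800 frames and each further minute 1798, so 8 further minute boundaries passed. Total skipped labels = 18 × 22 + 2 × 8 = 412.
Non-drop label index = 410611 + 412 = 411023; at 30 labels/s that is 03:48:20:23, i.e. DF 03:48:20;23.

03:48:20;23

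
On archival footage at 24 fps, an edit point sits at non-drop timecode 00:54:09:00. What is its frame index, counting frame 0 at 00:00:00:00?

Total seconds to the label: (0 × 3600 + 54 × 60 + 9) = 3249.
Frame index = 3249 × 24 + 0 = 77976.

frame 77976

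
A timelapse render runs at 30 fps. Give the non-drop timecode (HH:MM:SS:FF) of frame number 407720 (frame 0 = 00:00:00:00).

407720 ÷ 30 = 13590 full seconds, remainder 20 frames.
13590 s = 3 h 46 min 30 s.
Timecode: 03:46:30:20.

03:46:30:20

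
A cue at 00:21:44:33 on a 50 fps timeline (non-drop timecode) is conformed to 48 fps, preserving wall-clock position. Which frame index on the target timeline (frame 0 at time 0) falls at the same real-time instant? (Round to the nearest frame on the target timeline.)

frame 62624

Source frame index: (0×3600 + 21×60 + 44) × 50 + 33 = 65233.
Real time: 65233 / (50) = 65233/50 s.
Target frame: (65233/50) × (48) = 1565592/25 ≈ 62623.680 → 62624.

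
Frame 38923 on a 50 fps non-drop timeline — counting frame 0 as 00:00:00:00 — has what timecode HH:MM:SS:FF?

00:12:58:23

38923 ÷ 50 = 778 full seconds, remainder 23 frames.
778 s = 0 h 12 min 58 s.
Timecode: 00:12:58:23.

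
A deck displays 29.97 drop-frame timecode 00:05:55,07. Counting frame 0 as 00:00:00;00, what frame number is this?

As if non-drop at 30 labels/s: (0 × 3600 + 5 × 60 + 55) × 30 + 7 = 10657.
Minute boundaries passed: 5; those not divisible by 10: 5 − 0 = 5; dropped labels = 2 × 5 = 10.
Actual frame index = 10657 − 10 = 10647.

10647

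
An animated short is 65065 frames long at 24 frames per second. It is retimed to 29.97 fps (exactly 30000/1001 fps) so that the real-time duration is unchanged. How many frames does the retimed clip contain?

81250 frames

Target frames = source frames × (target rate / source rate) = 65065 × (30000/1001)/(24) = 65065 × 1250/1001 = 81250.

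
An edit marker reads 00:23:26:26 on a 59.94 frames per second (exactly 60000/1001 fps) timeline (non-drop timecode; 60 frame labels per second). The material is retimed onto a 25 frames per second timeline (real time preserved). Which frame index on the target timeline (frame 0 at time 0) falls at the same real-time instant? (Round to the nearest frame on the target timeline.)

frame 35196

Source frame index: (0×3600 + 23×60 + 26) × 60 + 26 = 84386.
Real time: 84386 / (60000/1001) = 42235193/30000 s.
Target frame: (42235193/30000) × (25) = 42235193/1200 ≈ 35195.994 → 35196.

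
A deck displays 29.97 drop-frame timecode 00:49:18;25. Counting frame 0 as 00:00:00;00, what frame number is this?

88675

As if non-drop at 30 labels/s: (0 × 3600 + 49 × 60 + 18) × 30 + 25 = 88765.
Minute boundaries passed: 49; those not divisible by 10: 49 − 4 = 45; dropped labels = 2 × 45 = 90.
Actual frame index = 88765 − 90 = 88675.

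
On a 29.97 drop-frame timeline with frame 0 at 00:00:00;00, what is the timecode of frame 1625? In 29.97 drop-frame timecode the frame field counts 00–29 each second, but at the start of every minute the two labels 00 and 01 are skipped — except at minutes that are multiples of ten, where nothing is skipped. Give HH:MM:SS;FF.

Each 10-minute DF block holds 10 × 60 × 30 − 9 × 2 = 17982 frames. 1625 ÷ 17982 → 0 full blocks, remainder 1625.
Within the partial block the first minute is 1800 frames and each further minute 1798, so 0 further minute boundaries passed. Total skipped labels = 18 × 0 + 2 × 0 = 0.
Non-drop label index = 1625 + 0 = 1625; at 30 labels/s that is 00:00:54:05, i.e. DF 00:00:54;05.

00:00:54;05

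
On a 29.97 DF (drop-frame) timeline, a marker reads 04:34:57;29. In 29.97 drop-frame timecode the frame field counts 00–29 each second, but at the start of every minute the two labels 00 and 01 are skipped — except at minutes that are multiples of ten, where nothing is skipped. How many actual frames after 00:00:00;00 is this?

494445

Complete 10-minute blocks: 27, each 17982 frames → 485514.
Remaining 4 whole minutes in the current block: 1800 + 3 × 1798 = 7194 frames.
Within the current minute: 57 × 30 + 29 − 2 = 1737 (labels ;00/;01 skipped at this minute). Total = 485514 + 7194 + 1737 = 494445.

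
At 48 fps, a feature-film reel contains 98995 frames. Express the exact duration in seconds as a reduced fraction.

98995/48 seconds

Running time = 98995 ÷ (48) = 98995 × 1/48 = 98995/48 s.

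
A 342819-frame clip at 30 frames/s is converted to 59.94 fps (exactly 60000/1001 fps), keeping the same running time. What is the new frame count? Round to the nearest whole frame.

684953 frames

Frames at target rate = 342819 × (60000/1001) / (30) = 685638000/1001 ≈ 684953.047.
Nearest whole frame: 684953.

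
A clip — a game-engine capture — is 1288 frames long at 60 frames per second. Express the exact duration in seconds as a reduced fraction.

Running time = 1288 ÷ (60) = 1288 × 1/60 = 322/15 s.

322/15 seconds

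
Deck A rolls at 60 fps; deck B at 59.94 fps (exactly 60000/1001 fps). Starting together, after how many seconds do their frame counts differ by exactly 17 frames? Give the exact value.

The gap grows by |60000/1001 − 60| = 60/1001 frames per second.
Time for a 17-frame gap: 17 ÷ (60/1001) = 17017/60 s.

17017/60 seconds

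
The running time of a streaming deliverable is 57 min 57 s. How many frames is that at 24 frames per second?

83448 frames

57 min 57 s = 3477 s.
Frames = 3477 × 24 = 83448.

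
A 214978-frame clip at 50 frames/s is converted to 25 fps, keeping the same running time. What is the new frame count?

107489 frames

Target frames = source frames × (target rate / source rate) = 214978 × (25)/(50) = 214978 × 1/2 = 107489.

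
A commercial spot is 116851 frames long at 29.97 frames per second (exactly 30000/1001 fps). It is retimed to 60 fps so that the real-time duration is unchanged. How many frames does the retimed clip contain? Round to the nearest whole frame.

233936 frames

Frames at target rate = 116851 × (60) / (30000/1001) = 116967851/500 ≈ 233935.702.
Nearest whole frame: 233936.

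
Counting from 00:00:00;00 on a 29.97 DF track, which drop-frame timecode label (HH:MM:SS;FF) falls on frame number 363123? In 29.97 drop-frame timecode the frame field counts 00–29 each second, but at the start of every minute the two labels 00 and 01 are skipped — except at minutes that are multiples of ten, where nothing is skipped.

03:21:56;05

Ten DF minutes hold 17982 frames, so frame 363123 lies in block 20 (frames 359640–377621) with 3483 frames into that block.
The block's first minute is 1800 frames and the rest 1798 each; 3483 frames reaches minute 1, so 20 × 18 + 1 × 2 = 362 labels have been skipped so far.
Adding those back, label number 363123 + 362 = 363485 at 30 labels/s is 12116 s + 5 f = 3 h 21 min 56 s frame 5, i.e. 03:21:56;05.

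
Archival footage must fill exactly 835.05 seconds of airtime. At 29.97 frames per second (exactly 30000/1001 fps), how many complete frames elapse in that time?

25026 frames

Frames = 835.05 × 30000/1001 = 25051500/1001 ≈ 25026.4735.
Complete frames: 25026.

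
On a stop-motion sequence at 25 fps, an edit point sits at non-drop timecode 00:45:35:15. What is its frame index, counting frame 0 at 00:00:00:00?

Total seconds to the label: (0 × 3600 + 45 × 60 + 35) = 2735.
Frame index = 2735 × 25 + 15 = 68390.

frame 68390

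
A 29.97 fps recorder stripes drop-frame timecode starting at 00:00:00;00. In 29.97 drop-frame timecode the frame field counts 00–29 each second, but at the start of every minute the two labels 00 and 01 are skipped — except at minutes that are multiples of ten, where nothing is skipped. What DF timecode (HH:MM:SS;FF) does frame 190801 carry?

Ten DF minutes hold 17982 frames, so frame 190801 lies in block 10 (frames 179820–197801) with 10981 frames into that block.
The block's first minute is 1800 frames and the rest 1798 each; 10981 frames reaches minute 6, so 10 × 18 + 6 × 2 = 192 labels have been skipped so far.
Adding those back, label number 190801 + 192 = 190993 at 30 labels/s is 6366 s + 13 f = 1 h 46 min 6 s frame 13, i.e. 01:46:06;13.

01:46:06;13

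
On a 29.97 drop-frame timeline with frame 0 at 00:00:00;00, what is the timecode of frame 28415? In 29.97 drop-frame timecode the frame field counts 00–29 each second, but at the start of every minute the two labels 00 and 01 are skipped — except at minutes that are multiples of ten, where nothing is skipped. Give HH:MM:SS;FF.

00:15:48;03

Ten DF minutes hold 17982 frames, so frame 28415 lies in block 1 (frames 17982–35963) with 10433 frames into that block.
The block's first minute is 1800 frames and the rest 1798 each; 10433 frames reaches minute 5, so 1 × 18 + 5 × 2 = 28 labels have been skipped so far.
Adding those back, label number 28415 + 28 = 28443 at 30 labels/s is 948 s + 3 f = 0 h 15 min 48 s frame 3, i.e. 00:15:48;03.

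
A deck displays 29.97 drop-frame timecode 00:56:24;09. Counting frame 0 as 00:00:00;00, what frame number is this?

As if non-drop at 30 labels/s: (0 × 3600 + 56 × 60 + 24) × 30 + 9 = 101529.
Minute boundaries passed: 56; those not divisible by 10: 56 − 5 = 51; dropped labels = 2 × 51 = 102.
Actual frame index = 101529 − 102 = 101427.

101427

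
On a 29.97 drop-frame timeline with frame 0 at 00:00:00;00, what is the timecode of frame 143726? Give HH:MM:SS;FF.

Each 10-minute DF block holds 10 × 60 × 30 − 9 × 2 = 17982 frames. 143726 ÷ 17982 → 7 full blocks, remainder 17852.
Within the partial block the first minute is 1800 frames and each further minute 1798, so 9 further minute boundaries passed. Total skipped labels = 18 × 7 + 2 × 9 = 144.
Non-drop label index = 143726 + 144 = 143870; at 30 labels/s that is 01:19:55:20, i.e. DF 01:19:55;20.

01:19:55;20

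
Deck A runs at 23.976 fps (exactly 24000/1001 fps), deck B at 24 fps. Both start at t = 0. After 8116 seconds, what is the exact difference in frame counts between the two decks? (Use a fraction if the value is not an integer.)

194784/1001 frames

A emits 24000/1001 × 8116 = 194784000/1001 frames; B emits 24 × 8116 = 194784.
Difference = 194784/1001 frames (≈ 194.5894); B is ahead of A.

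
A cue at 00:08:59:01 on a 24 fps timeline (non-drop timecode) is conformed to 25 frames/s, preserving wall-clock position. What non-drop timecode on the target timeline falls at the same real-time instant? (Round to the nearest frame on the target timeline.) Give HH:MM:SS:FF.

00:08:59:01

Source frame index: (0×3600 + 8×60 + 59) × 24 + 1 = 12937.
Real time: 12937 / (24) = 12937/24 s.
Target frame: (12937/24) × (25) = 323425/24 ≈ 13476.042 → 13476.
At 25 labels/s: frame 13476 → 00:08:59:01.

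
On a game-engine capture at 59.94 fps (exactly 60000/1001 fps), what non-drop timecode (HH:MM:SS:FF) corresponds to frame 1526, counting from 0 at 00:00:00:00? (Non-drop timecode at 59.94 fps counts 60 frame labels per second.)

1526 ÷ 60 = 25 full seconds, remainder 26 frames.
25 s = 0 h 0 min 25 s.
Timecode: 00:00:25:26.

00:00:25:26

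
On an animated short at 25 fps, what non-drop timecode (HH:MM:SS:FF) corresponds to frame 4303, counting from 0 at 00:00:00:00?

00:02:52:03

4303 ÷ 25 = 172 full seconds, remainder 3 frames.
172 s = 0 h 2 min 52 s.
Timecode: 00:02:52:03.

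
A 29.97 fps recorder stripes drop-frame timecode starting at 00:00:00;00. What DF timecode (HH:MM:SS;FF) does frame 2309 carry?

Ten DF minutes hold 17982 frames, so frame 2309 lies in block 0 (frames 0–17981) with 2309 frames into that block.
The block's first minute is 1800 frames and the rest 1798 each; 2309 frames reaches minute 1, so 0 × 18 + 1 × 2 = 2 labels have been skipped so far.
Adding those back, label number 2309 + 2 = 2311 at 30 labels/s is 77 s + 1 f = 0 h 1 min 17 s frame 1, i.e. 00:01:17;01.

00:01:17;01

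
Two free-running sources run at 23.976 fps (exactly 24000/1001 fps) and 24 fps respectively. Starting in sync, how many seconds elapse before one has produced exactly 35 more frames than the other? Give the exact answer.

35035/24 seconds

The gap grows by |24 − 24000/1001| = 24/1001 frames per second.
Time for a 35-frame gap: 35 ÷ (24/1001) = 35035/24 s.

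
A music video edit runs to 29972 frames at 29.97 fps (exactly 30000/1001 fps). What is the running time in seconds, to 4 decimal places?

1000.0657 seconds

Running time = 29972 × 1001/30000 = 7500493/7500 s ≈ 1000.0657 s.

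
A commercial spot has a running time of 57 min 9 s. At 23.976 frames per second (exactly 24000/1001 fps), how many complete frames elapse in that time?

82213 frames

57 min 9 s = 3429 s.
Frames = 3429 × 24000/1001 = 82296000/1001 ≈ 82213.7862.
Complete frames: 82213.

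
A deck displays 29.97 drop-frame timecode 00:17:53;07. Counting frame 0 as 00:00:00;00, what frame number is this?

Complete 10-minute blocks: 1, each 17982 frames → 17982.
Remaining 7 whole minutes in the current block: 1800 + 6 × 1798 = 12588 frames.
Within the current minute: 53 × 30 + 7 − 2 = 1595 (labels ;00/;01 skipped at this minute). Total = 17982 + 12588 + 1595 = 32165.

32165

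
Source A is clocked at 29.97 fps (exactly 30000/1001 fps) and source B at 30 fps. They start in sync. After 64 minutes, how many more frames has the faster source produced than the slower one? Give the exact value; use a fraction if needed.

64 min = 3840 s.
A emits 30000/1001 × 3840 = 115200000/1001 frames; B emits 30 × 3840 = 115200.
Difference = 115200/1001 frames (≈ 115.0849); B is ahead of A.

115200/1001 frames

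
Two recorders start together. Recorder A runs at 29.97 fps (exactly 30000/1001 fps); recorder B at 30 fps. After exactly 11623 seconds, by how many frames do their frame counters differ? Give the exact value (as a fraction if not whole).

348690/1001 frames

A emits 30000/1001 × 11623 = 348690000/1001 frames; B emits 30 × 11623 = 348690.
Difference = 348690/1001 frames (≈ 348.3417); B is ahead of A.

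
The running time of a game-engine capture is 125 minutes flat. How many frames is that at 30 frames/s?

125 min = 7500 s.
Frames = 7500 × 30 = 225000.

225000 frames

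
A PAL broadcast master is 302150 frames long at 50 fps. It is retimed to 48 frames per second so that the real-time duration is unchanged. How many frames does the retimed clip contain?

290064 frames

Target frames = source frames × (target rate / source rate) = 302150 × (48)/(50) = 302150 × 24/25 = 290064.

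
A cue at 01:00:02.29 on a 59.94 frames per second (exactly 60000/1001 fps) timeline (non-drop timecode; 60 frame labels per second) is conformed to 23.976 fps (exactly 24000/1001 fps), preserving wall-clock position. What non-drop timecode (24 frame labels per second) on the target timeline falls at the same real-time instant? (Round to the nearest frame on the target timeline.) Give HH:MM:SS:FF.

Source frame index: (1×3600 + 0×60 + 2) × 60 + 29 = 216149.
Real time: 216149 / (60000/1001) = 216365149/60000 s.
Target frame: (216365149/60000) × (24000/1001) = 432298/5 ≈ 86459.600 → 86460.
At 24 labels/s: frame 86460 → 01:00:02:12.

01:00:02:12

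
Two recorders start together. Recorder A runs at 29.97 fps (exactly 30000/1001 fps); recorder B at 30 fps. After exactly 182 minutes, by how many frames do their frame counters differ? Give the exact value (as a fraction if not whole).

182 min = 10920 s.
A emits 30000/1001 × 10920 = 3600000/11 frames; B emits 30 × 10920 = 327600.
Difference = 3600/11 frames (≈ 327.2727); B is ahead of A.

3600/11 frames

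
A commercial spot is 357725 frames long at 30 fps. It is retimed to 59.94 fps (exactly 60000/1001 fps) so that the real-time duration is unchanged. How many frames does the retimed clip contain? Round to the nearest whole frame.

714735 frames

Frames at target rate = 357725 × (60000/1001) / (30) = 715450000/1001 ≈ 714735.265.
Nearest whole frame: 714735.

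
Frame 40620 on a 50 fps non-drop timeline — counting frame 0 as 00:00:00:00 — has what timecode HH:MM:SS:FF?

00:13:32:20

40620 ÷ 50 = 812 full seconds, remainder 20 frames.
812 s = 0 h 13 min 32 s.
Timecode: 00:13:32:20.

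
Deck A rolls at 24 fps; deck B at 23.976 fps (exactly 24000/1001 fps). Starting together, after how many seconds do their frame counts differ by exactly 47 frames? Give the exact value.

The gap grows by |24000/1001 − 24| = 24/1001 frames per second.
Time for a 47-frame gap: 47 ÷ (24/1001) = 47047/24 s.

47047/24 seconds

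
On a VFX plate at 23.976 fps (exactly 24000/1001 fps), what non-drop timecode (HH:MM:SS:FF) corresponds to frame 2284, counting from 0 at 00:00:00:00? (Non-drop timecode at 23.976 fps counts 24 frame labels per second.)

2284 ÷ 24 = 95 full seconds, remainder 4 frames.
95 s = 0 h 1 min 35 s.
Timecode: 00:01:35:04.

00:01:35:04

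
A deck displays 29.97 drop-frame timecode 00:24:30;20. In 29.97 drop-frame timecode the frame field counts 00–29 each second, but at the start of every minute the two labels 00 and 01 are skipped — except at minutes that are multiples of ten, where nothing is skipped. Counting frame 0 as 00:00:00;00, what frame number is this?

44076

As if non-drop at 30 labels/s: (0 × 3600 + 24 × 60 + 30) × 30 + 20 = 44120.
Minute boundaries passed: 24; those not divisible by 10: 24 − 2 = 22; dropped labels = 2 × 22 = 44.
Actual frame index = 44120 − 44 = 44076.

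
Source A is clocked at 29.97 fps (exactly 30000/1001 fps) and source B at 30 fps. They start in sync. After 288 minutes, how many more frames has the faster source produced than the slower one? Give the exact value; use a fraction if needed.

518400/1001 frames

288 min = 17280 s.
A emits 30000/1001 × 17280 = 518400000/1001 frames; B emits 30 × 17280 = 518400.
Difference = 518400/1001 frames (≈ 517.8821); B is ahead of A.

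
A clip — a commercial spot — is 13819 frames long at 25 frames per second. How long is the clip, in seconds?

552.76 seconds

Running time = 13819 / (25) = 552.76 s.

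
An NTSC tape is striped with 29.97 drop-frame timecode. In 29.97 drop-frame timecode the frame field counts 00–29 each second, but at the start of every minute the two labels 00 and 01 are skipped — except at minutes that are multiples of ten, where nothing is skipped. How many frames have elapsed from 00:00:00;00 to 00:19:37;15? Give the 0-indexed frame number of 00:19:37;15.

35289

Complete 10-minute blocks: 1, each 17982 frames → 17982.
Remaining 9 whole minutes in the current block: 1800 + 8 × 1798 = 16184 frames.
Within the current minute: 37 × 30 + 15 − 2 = 1123 (labels ;00/;01 skipped at this minute). Total = 17982 + 16184 + 1123 = 35289.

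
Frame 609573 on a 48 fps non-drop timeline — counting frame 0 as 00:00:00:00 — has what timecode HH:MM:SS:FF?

03:31:39:21

609573 ÷ 48 = 12699 full seconds, remainder 21 frames.
12699 s = 3 h 31 min 39 s.
Timecode: 03:31:39:21.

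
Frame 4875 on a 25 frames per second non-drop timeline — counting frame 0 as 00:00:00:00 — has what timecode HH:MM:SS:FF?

00:03:15:00

4875 ÷ 25 = 195 full seconds, remainder 0 frames.
195 s = 0 h 3 min 15 s.
Timecode: 00:03:15:00.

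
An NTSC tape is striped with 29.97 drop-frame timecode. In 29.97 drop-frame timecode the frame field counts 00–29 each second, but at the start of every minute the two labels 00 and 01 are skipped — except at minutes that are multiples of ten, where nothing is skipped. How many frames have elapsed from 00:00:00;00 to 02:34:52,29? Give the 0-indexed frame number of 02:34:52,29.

As if non-drop at 30 labels/s: (2 × 3600 + 34 × 60 + 52) × 30 + 29 = 278789.
Minute boundaries passed: 154; those not divisible by 10: 154 − 15 = 139; dropped labels = 2 × 139 = 278.
Actual frame index = 278789 − 278 = 278511.

278511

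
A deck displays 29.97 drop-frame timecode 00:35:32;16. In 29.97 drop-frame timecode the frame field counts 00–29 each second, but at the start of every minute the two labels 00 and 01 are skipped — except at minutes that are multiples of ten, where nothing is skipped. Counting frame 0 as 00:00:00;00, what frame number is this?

Complete 10-minute blocks: 3, each 17982 frames → 53946.
Remaining 5 whole minutes in the current block: 1800 + 4 × 1798 = 8992 frames.
Within the current minute: 32 × 30 + 16 − 2 = 974 (labels ;00/;01 skipped at this minute). Total = 53946 + 8992 + 974 = 63912.

63912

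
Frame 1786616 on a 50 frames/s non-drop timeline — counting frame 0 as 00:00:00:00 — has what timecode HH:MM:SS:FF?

09:55:32:16

1786616 ÷ 50 = 35732 full seconds, remainder 16 frames.
35732 s = 9 h 55 min 32 s.
Timecode: 09:55:32:16.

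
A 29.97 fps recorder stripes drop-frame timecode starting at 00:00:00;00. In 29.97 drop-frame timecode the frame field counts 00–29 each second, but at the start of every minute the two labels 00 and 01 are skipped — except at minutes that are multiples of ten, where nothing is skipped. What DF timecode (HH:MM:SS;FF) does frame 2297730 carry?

Each 10-minute DF block holds 10 × 60 × 30 − 9 × 2 = 17982 frames. 2297730 ÷ 17982 → 127 full blocks, remainder 14016.
Within the partial block the first minute is 1800 frames and each further minute 1798, so 7 further minute boundaries passed. Total skipped labels = 18 × 127 + 2 × 7 = 2300.
Non-drop label index = 2297730 + 2300 = 2300030; at 30 labels/s that is 21:17:47:20, i.e. DF 21:17:47;20.

21:17:47;20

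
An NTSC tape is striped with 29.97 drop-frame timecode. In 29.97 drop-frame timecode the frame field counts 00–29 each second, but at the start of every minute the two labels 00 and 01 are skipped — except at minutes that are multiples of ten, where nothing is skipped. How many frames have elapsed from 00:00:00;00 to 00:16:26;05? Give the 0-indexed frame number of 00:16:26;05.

29555

Complete 10-minute blocks: 1, each 17982 frames → 17982.
Remaining 6 whole minutes in the current block: 1800 + 5 × 1798 = 10790 frames.
Within the current minute: 26 × 30 + 5 − 2 = 783 (labels ;00/;01 skipped at this minute). Total = 17982 + 10790 + 783 = 29555.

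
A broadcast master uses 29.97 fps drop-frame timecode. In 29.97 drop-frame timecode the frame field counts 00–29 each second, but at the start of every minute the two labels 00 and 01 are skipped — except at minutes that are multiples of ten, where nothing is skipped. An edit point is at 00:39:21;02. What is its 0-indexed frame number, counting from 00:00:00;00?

Complete 10-minute blocks: 3, each 17982 frames → 53946.
Remaining 9 whole minutes in the current block: 1800 + 8 × 1798 = 16184 frames.
Within the current minute: 21 × 30 + 2 − 2 = 630 (labels ;00/;01 skipped at this minute). Total = 53946 + 16184 + 630 = 70760.

70760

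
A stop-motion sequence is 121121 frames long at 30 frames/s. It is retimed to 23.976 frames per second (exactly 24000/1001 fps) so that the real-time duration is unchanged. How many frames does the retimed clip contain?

96800 frames

Target frames = source frames × (target rate / source rate) = 121121 × (24000/1001)/(30) = 121121 × 800/1001 = 96800.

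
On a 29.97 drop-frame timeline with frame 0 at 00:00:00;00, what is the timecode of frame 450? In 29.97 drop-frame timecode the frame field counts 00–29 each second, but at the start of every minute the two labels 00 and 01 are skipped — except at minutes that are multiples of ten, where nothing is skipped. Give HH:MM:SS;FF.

00:00:15;00

Each 10-minute DF block holds 10 × 60 × 30 − 9 × 2 = 17982 frames. 450 ÷ 17982 → 0 full blocks, remainder 450.
Within the partial block the first minute is 1800 frames and each further minute 1798, so 0 further minute boundaries passed. Total skipped labels = 18 × 0 + 2 × 0 = 0.
Non-drop label index = 450 + 0 = 450; at 30 labels/s that is 00:00:15:00, i.e. DF 00:00:15;00.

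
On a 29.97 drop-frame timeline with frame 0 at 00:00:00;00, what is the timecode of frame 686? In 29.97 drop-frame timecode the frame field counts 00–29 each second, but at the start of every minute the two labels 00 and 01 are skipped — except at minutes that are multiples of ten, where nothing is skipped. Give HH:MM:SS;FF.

00:00:22;26

Each 10-minute DF block holds 10 × 60 × 30 − 9 × 2 = 17982 frames. 686 ÷ 17982 → 0 full blocks, remainder 686.
Within the partial block the first minute is 1800 frames and each further minute 1798, so 0 further minute boundaries passed. Total skipped labels = 18 × 0 + 2 × 0 = 0.
Non-drop label index = 686 + 0 = 686; at 30 labels/s that is 00:00:22:26, i.e. DF 00:00:22;26.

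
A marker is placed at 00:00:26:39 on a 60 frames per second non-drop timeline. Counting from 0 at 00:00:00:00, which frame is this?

Total seconds to the label: (0 × 3600 + 0 × 60 + 26) = 26.
Frame index = 26 × 60 + 39 = 1599.

1599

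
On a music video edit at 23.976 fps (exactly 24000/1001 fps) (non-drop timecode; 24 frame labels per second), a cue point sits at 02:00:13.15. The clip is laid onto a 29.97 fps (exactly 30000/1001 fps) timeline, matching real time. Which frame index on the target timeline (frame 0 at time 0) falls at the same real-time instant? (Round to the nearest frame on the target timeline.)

Source frame index: (2×3600 + 0×60 + 13) × 24 + 15 = 173127.
Real time: 173127 / (24000/1001) = 57766709/8000 s.
Target frame: (57766709/8000) × (30000/1001) = 865635/4 ≈ 216408.750 → 216409.

frame 216409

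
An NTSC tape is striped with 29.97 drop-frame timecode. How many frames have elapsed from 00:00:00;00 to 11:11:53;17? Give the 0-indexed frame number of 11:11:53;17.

1208199

As if non-drop at 30 labels/s: (11 × 3600 + 11 × 60 + 53) × 30 + 17 = 1209407.
Minute boundaries passed: 671; those not divisible by 10: 671 − 67 = 604; dropped labels = 2 × 604 = 1208.
Actual frame index = 1209407 − 1208 = 1208199.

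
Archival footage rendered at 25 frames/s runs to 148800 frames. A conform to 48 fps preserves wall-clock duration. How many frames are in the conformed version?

285696 frames

Target frames = source frames × (target rate / source rate) = 148800 × (48)/(25) = 148800 × 48/25 = 285696.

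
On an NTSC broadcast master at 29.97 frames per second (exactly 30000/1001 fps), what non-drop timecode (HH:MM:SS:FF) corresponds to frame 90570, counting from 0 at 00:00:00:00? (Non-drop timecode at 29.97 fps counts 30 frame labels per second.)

90570 ÷ 30 = 3019 full seconds, remainder 0 frames.
3019 s = 0 h 50 min 19 s.
Timecode: 00:50:19:00.

00:50:19:00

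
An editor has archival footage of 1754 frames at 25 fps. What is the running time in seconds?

70.16 seconds

Running time = 1754 / (25) = 70.16 s.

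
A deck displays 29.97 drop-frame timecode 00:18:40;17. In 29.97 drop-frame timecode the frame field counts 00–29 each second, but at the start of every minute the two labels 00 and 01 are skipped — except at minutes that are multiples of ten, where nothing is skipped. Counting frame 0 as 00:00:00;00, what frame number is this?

Complete 10-minute blocks: 1, each 17982 frames → 17982.
Remaining 8 whole minutes in the current block: 1800 + 7 × 1798 = 14386 frames.
Within the current minute: 40 × 30 + 17 − 2 = 1215 (labels ;00/;01 skipped at this minute). Total = 17982 + 14386 + 1215 = 33583.

33583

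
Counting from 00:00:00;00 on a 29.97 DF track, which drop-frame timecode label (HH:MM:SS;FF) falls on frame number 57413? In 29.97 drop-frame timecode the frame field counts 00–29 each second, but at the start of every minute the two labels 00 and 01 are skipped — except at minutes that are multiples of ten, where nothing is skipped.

Each 10-minute DF block holds 10 × 60 × 30 − 9 × 2 = 17982 frames. 57413 ÷ 17982 → 3 full blocks, remainder 3467.
Within the partial block the first minute is 1800 frames and each further minute 1798, so 1 further minute boundary passed. Total skipped labels = 18 × 3 + 2 × 1 = 56.
Non-drop label index = 57413 + 56 = 57469; at 30 labels/s that is 00:31:55:19, i.e. DF 00:31:55;19.

00:31:55;19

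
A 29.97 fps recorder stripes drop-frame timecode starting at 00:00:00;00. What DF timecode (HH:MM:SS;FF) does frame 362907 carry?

03:21:48;29

Ten DF minutes hold 17982 frames, so frame 362907 lies in block 20 (frames 359640–377621) with 3267 frames into that block.
The block's first minute is 1800 frames and the rest 1798 each; 3267 frames reaches minute 1, so 20 × 18 + 1 × 2 = 362 labels have been skipped so far.
Adding those back, label number 362907 + 362 = 363269 at 30 labels/s is 12108 s + 29 f = 3 h 21 min 48 s frame 29, i.e. 03:21:48;29.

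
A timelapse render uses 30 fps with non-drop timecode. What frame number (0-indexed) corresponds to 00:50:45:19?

Total seconds to the label: (0 × 3600 + 50 × 60 + 45) = 3045.
Frame index = 3045 × 30 + 19 = 91369.

91369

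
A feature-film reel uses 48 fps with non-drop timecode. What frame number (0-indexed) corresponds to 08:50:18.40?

Total seconds to the label: (8 × 3600 + 50 × 60 + 18) = 31818.
Frame index = 31818 × 48 + 40 = 1527304.

1527304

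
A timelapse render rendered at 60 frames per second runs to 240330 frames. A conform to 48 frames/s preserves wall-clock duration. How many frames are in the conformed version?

192264 frames

Target frames = source frames × (target rate / source rate) = 240330 × (48)/(60) = 240330 × 4/5 = 192264.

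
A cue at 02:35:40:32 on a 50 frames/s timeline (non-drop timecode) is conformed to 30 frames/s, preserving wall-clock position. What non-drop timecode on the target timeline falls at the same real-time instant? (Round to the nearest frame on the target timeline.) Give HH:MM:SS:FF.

Source frame index: (2×3600 + 35×60 + 40) × 50 + 32 = 467032.
Real time: 467032 / (50) = 233516/25 s.
Target frame: (233516/25) × (30) = 1401096/5 ≈ 280219.200 → 280219.
At 30 labels/s: frame 280219 → 02:35:40:19.

02:35:40:19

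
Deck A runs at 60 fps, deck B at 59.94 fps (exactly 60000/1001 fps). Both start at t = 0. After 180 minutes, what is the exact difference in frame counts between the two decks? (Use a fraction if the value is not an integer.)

180 min = 10800 s.
A emits 60 × 10800 = 648000 frames; B emits 60000/1001 × 10800 = 648000000/1001.
Difference = 648000/1001 frames (≈ 647.3526); B is behind A.

648000/1001 frames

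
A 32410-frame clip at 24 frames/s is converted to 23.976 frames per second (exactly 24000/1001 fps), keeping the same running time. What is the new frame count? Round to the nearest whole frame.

32378 frames

Frames at target rate = 32410 × (24000/1001) / (24) = 4630000/143 ≈ 32377.622.
Nearest whole frame: 32378.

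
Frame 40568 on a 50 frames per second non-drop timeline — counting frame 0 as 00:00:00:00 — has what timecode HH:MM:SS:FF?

00:13:31:18

40568 ÷ 50 = 811 full seconds, remainder 18 frames.
811 s = 0 h 13 min 31 s.
Timecode: 00:13:31:18.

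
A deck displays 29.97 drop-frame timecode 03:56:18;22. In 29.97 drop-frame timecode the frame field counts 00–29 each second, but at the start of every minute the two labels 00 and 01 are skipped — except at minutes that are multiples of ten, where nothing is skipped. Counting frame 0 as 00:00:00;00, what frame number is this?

Complete 10-minute blocks: 23, each 17982 frames → 413586.
Remaining 6 whole minutes in the current block: 1800 + 5 × 1798 = 10790 frames.
Within the current minute: 18 × 30 + 22 − 2 = 560 (labels ;00/;01 skipped at this minute). Total = 413586 + 10790 + 560 = 424936.

424936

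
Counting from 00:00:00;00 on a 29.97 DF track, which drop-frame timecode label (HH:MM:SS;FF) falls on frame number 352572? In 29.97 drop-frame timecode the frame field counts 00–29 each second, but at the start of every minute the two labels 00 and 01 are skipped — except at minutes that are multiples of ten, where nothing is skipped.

Ten DF minutes hold 17982 frames, so frame 352572 lies in block 19 (frames 341658–359639) with 10914 frames into that block.
The block's first minute is 1800 frames and the rest 1798 each; 10914 frames reaches minute 6, so 19 × 18 + 6 × 2 = 354 labels have been skipped so far.
Adding those back, label number 352572 + 354 = 352926 at 30 labels/s is 11764 s + 6 f = 3 h 16 min 4 s frame 6, i.e. 03:16:04;06.

03:16:04;06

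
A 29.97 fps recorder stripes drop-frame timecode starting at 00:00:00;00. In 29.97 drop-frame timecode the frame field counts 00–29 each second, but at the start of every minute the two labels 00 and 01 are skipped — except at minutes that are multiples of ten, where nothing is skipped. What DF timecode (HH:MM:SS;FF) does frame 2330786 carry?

21:36:10;20

Each 10-minute DF block holds 10 × 60 × 30 − 9 × 2 = 17982 frames. 2330786 ÷ 17982 → 129 full blocks, remainder 11108.
Within the partial block the first minute is 1800 frames and each further minute 1798, so 6 further minute boundaries passed. Total skipped labels = 18 × 129 + 2 × 6 = 2334.
Non-drop label index = 2330786 + 2334 = 2333120; at 30 labels/s that is 21:36:10:20, i.e. DF 21:36:10;20.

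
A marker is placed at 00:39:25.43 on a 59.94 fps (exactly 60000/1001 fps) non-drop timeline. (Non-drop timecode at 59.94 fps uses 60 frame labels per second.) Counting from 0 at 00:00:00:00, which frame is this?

Total seconds to the label: (0 × 3600 + 39 × 60 + 25) = 2365.
Frame index = 2365 × 60 + 43 = 141943.

141943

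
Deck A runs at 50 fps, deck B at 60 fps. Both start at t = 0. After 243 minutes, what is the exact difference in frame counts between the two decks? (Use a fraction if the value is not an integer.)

243 min = 14580 s.
A emits 50 × 14580 = 729000 frames; B emits 60 × 14580 = 874800.
Difference = 145800 frames; B is ahead of A.

145800 frames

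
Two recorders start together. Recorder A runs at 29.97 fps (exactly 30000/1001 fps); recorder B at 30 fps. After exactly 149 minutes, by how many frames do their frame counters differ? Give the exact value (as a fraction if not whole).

268200/1001 frames

149 min = 8940 s.
A emits 30000/1001 × 8940 = 268200000/1001 frames; B emits 30 × 8940 = 268200.
Difference = 268200/1001 frames (≈ 267.9321); B is ahead of A.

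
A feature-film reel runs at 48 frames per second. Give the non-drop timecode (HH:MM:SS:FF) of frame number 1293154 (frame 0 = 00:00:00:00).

07:29:00:34

1293154 ÷ 48 = 26940 full seconds, remainder 34 frames.
26940 s = 7 h 29 min 0 s.
Timecode: 07:29:00:34.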